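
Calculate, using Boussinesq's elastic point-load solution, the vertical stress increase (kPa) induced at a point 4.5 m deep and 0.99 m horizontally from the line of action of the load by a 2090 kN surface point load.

Boussinesq vertical stress below a point load on an elastic half-space:
Δσ_z = 3P/(2πz²) · [1 + (r/z)²]^(−5/2)
r/z = 0.99/4.5 = 0.22; [1+(r/z)²]^(−5/2) = 0.88855.
Δσ_z = 3×2090/(2π×4.5²) × 0.88855 = 49.279 × 0.88855 = 43.79 kPa

Δσ_z ≈ 43.8 kPa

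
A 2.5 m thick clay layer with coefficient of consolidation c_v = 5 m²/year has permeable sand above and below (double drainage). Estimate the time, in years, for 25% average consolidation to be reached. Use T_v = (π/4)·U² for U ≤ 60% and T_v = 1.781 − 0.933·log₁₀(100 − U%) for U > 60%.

Drainage path length: H_d = H/2 = 1.25 m (double drainage).
U ≤ 60%: T_v = (π/4)·U² = (π/4)×0.25² = 0.049087.
t = T_v·H_d²/c_v = 0.049087×1.25²/5 = 0.01534 years.

t ≈ 0.0153 years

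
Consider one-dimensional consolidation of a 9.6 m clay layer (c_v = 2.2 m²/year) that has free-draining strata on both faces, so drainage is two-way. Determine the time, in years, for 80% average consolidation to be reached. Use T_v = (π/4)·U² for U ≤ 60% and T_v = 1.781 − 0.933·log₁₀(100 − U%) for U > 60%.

Drainage path length: H_d = H/2 = 4.8 m (double drainage).
U > 60%: T_v = 1.781 − 0.933·log₁₀(100 − 80) = 0.56714.
t = T_v·H_d²/c_v = 0.56714×4.8²/2.2 = 5.94 years.

t ≈ 5.94 years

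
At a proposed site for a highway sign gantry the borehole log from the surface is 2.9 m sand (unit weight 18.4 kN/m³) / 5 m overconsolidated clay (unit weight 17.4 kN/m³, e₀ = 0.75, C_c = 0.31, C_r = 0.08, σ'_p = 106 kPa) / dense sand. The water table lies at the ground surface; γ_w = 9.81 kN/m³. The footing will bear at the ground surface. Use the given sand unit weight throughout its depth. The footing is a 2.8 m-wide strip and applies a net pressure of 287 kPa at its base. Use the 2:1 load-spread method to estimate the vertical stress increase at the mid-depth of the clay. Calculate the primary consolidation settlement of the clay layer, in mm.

Mid-depth of clay below the ground surface: z = 2.9 + 5/2 = 5.4 m.
Total vertical stress at mid-clay: σ_v = 18.4×2.9 + 17.4×2.5 = 96.86 kPa.
Pore pressure: u = 9.81×(5.4 − 0) = 52.974 kPa.
Initial effective stress: σ'_0 = σ_v − u = 96.86 − 52.974 = 43.886 kPa.
Stress increase at mid-clay by the 2:1 spreading method:
Δσ = qB/(B+z) = 287×2.8/(2.8+5.4) = 98 kPa
Final effective stress: σ'_f = 43.886 + 98 = 141.89 kPa.
σ'_f = 141.89 > σ'_p = 106 kPa, so the stress path crosses the preconsolidation pressure — recompression up to σ'_p, then virgin compression beyond:
S_c = H/(1+e₀)·[C_r·log₁₀(σ'_p/σ'_0) + C_c·log₁₀(σ'_f/σ'_p)]
    = 5/1.75 × [0.08×log₁₀(106/43.886) + 0.31×log₁₀(141.89/106)]
    = 2.8571 × [0.030638 + 0.03926] = 0.1997 m

S_c ≈ 200 mm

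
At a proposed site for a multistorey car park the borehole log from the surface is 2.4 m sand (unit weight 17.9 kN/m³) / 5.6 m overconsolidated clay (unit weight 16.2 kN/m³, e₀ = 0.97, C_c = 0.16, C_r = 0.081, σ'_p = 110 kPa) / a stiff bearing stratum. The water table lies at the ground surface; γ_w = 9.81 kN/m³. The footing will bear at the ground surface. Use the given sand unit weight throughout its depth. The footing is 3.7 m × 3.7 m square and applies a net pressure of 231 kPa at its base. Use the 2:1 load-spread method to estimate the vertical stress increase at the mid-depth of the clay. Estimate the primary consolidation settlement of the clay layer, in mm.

Mid-depth of clay below the ground surface: z = 2.4 + 5.6/2 = 5.2 m.
Total vertical stress at mid-clay: σ_v = 17.9×2.4 + 16.2×2.8 = 88.32 kPa.
Pore pressure: u = 9.81×(5.2 − 0) = 51.012 kPa.
Initial effective stress: σ'_0 = σ_v − u = 88.32 − 51.012 = 37.308 kPa.
Stress increase at mid-clay by the 2:1 spreading method:
Δσ = qBL/((B+z)(L+z)) = 231×3.7×3.7/((3.7+5.2)(3.7+5.2)) = 39.924 kPa
Final effective stress: σ'_f = 37.308 + 39.924 = 77.232 kPa.
σ'_f = 77.232 ≤ σ'_p = 110 kPa, so the clay remains overconsolidated and only the recompression index applies:
S_c = C_r·H/(1+e₀)·log₁₀(σ'_f/σ'_0) = 0.081×5.6/1.97×log₁₀(77.232/37.308)
    = 0.23025 × 0.316 = 0.07276 m

S_c ≈ 72.8 mm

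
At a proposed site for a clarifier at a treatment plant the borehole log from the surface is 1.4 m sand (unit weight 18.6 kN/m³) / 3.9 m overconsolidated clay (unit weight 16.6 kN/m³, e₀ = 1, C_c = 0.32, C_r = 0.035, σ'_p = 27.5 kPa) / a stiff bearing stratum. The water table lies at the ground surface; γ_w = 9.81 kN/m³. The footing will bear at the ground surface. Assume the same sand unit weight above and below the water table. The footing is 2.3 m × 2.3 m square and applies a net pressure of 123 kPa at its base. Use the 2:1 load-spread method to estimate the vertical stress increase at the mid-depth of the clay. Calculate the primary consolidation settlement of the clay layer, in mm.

Mid-depth of clay below the ground surface: z = 1.4 + 3.9/2 = 3.35 m.
Total vertical stress at mid-clay: σ_v = 18.6×1.4 + 16.6×1.95 = 58.41 kPa.
Pore pressure: u = 9.81×(3.35 − 0) = 32.864 kPa.
Initial effective stress: σ'_0 = σ_v − u = 58.41 − 32.864 = 25.546 kPa.
Stress increase at mid-clay by the 2:1 spreading method:
Δσ = qBL/((B+z)(L+z)) = 123×2.3×2.3/((2.3+3.35)(2.3+3.35)) = 20.383 kPa
Final effective stress: σ'_f = 25.546 + 20.383 = 45.929 kPa.
σ'_f = 45.929 > σ'_p = 27.5 kPa, so the stress path crosses the preconsolidation pressure — recompression up to σ'_p, then virgin compression beyond:
S_c = H/(1+e₀)·[C_r·log₁₀(σ'_p/σ'_0) + C_c·log₁₀(σ'_f/σ'_p)]
    = 3.9/2 × [0.035×log₁₀(27.5/25.546) + 0.32×log₁₀(45.929/27.5)]
    = 1.95 × [0.0011203 + 0.071281] = 0.1412 m

S_c ≈ 141 mm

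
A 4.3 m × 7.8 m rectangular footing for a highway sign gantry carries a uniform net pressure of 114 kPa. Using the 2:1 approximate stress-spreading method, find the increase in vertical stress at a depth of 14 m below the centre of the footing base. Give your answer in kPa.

Δσ_z ≈ 9.58 kPa

By the 2:1 method the load spreads at 1 horizontal : 2 vertical, so at depth z the loaded area has grown by z in each plan dimension:
Δσ = qBL/((B+z)(L+z)) = 114×4.3×7.8/((4.3+14)(7.8+14)) = 9.5843 kPa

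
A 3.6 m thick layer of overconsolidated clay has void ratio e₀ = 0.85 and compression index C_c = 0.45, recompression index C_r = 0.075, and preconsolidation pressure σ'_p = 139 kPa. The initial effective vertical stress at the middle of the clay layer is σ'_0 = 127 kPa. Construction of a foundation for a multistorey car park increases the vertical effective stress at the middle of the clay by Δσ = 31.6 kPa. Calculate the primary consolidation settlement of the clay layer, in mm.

Final effective stress: σ'_f = 127 + 31.6 = 158.6 kPa.
σ'_f = 158.6 > σ'_p = 139 kPa, so the stress path crosses the preconsolidation pressure — recompression up to σ'_p, then virgin compression beyond:
S_c = H/(1+e₀)·[C_r·log₁₀(σ'_p/σ'_0) + C_c·log₁₀(σ'_f/σ'_p)]
    = 3.6/1.85 × [0.075×log₁₀(139/127) + 0.45×log₁₀(158.6/139)]
    = 1.9459 × [0.0029408 + 0.02578] = 0.05589 m

S_c ≈ 55.9 mm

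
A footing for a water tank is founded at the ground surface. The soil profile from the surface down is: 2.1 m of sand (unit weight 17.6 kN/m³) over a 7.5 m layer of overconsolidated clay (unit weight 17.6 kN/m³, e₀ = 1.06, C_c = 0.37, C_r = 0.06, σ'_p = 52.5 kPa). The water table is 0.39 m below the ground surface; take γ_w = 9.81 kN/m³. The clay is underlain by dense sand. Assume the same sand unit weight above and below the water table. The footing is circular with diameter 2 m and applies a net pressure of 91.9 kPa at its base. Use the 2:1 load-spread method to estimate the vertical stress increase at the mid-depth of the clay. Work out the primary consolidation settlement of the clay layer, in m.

Mid-depth of clay below the ground surface: z = 2.1 + 7.5/2 = 5.85 m.
Total vertical stress at mid-clay: σ_v = 17.6×2.1 + 17.6×3.75 = 102.96 kPa.
Pore pressure: u = 9.81×(5.85 − 0.39) = 53.563 kPa.
Initial effective stress: σ'_0 = σ_v − u = 102.96 − 53.563 = 49.397 kPa.
Stress increase at mid-clay by the 2:1 spreading method:
Δσ ≈ qD²/(D+z)² = 91.9×2²/(2+5.85)² = 5.9654 kPa
Final effective stress: σ'_f = 49.397 + 5.9654 = 55.362 kPa.
σ'_f = 55.362 > σ'_p = 52.5 kPa, so the stress path crosses the preconsolidation pressure — recompression up to σ'_p, then virgin compression beyond:
S_c = H/(1+e₀)·[C_r·log₁₀(σ'_p/σ'_0) + C_c·log₁₀(σ'_f/σ'_p)]
    = 7.5/2.06 × [0.06×log₁₀(52.5/49.397) + 0.37×log₁₀(55.362/52.5)]
    = 3.6408 × [0.0015875 + 0.0085294] = 0.03683 m

S_c ≈ 0.0368 m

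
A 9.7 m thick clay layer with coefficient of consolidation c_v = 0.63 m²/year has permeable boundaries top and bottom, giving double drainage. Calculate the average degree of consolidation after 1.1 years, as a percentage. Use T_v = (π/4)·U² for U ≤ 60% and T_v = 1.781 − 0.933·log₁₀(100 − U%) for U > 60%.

Drainage path length: H_d = H/2 = 4.85 m (double drainage).
T_v = c_v·t/H_d² = 0.63×1.1/4.85² = 0.029461.
T_v = 0.029461 corresponds to the U ≤ 60% branch:
U = √(4T_v/π) = 0.1937

U ≈ 19.4 %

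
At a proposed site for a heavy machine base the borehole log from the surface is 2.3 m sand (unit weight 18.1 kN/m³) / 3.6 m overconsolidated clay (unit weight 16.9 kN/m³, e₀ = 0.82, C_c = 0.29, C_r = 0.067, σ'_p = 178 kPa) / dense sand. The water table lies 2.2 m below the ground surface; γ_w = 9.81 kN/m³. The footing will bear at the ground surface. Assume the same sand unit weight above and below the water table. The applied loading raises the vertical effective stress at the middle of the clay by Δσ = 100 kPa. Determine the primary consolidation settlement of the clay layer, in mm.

Mid-depth of clay below the ground surface: z = 2.3 + 3.6/2 = 4.1 m.
Total vertical stress at mid-clay: σ_v = 18.1×2.3 + 16.9×1.8 = 72.05 kPa.
Pore pressure: u = 9.81×(4.1 − 2.2) = 18.639 kPa.
Initial effective stress: σ'_0 = σ_v − u = 72.05 − 18.639 = 53.411 kPa.
Final effective stress: σ'_f = 53.411 + 100 = 153.41 kPa.
σ'_f = 153.41 ≤ σ'_p = 178 kPa, so the clay remains overconsolidated and only the recompression index applies:
S_c = C_r·H/(1+e₀)·log₁₀(σ'_f/σ'_0) = 0.067×3.6/1.82×log₁₀(153.41/53.411)
    = 0.13253 × 0.45822 = 0.06073 m

S_c ≈ 60.7 mm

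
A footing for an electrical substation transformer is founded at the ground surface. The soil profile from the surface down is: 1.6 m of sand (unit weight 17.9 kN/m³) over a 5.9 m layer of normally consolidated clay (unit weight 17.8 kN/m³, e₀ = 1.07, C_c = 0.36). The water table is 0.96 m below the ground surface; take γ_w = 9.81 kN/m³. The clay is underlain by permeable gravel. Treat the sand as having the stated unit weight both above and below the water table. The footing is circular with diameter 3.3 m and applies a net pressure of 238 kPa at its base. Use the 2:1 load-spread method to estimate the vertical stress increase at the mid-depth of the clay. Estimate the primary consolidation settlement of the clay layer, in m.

Mid-depth of clay below the ground surface: z = 1.6 + 5.9/2 = 4.55 m.
Total vertical stress at mid-clay: σ_v = 17.9×1.6 + 17.8×2.95 = 81.15 kPa.
Pore pressure: u = 9.81×(4.55 − 0.96) = 35.218 kPa.
Initial effective stress: σ'_0 = σ_v − u = 81.15 − 35.218 = 45.932 kPa.
Stress increase at mid-clay by the 2:1 spreading method:
Δσ ≈ qD²/(D+z)² = 238×3.3²/(3.3+4.55)² = 42.06 kPa
Final effective stress: σ'_f = σ'_0 + Δσ = 45.932 + 42.06 = 87.992 kPa.
Normally consolidated clay, so the full stress increment lies on the virgin compression line:
S_c = C_c·H/(1+e₀)·log₁₀(σ'_f/σ'_0) = 0.36×5.9/(1+1.07)×log₁₀(87.992/45.932)
    = 1.0261 × 0.28233 = 0.2897 m

S_c ≈ 0.29 m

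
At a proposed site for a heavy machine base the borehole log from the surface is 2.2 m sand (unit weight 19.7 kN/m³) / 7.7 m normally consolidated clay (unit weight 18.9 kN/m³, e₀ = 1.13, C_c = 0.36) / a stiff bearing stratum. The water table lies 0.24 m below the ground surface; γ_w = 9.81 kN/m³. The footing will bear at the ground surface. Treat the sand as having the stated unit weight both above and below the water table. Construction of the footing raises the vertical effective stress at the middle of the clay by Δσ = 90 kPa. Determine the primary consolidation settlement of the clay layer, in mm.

S_c ≈ 523 mm

Mid-depth of clay below the ground surface: z = 2.2 + 7.7/2 = 6.05 m.
Total vertical stress at mid-clay: σ_v = 19.7×2.2 + 18.9×3.85 = 116.11 kPa.
Pore pressure: u = 9.81×(6.05 − 0.24) = 56.996 kPa.
Initial effective stress: σ'_0 = σ_v − u = 116.11 − 56.996 = 59.114 kPa.
Final effective stress: σ'_f = σ'_0 + Δσ = 59.114 + 90 = 149.11 kPa.
Normally consolidated clay, so the full stress increment lies on the virgin compression line:
S_c = C_c·H/(1+e₀)·log₁₀(σ'_f/σ'_0) = 0.36×7.7/(1+1.13)×log₁₀(149.11/59.114)
    = 1.3014 × 0.40182 = 0.5229 m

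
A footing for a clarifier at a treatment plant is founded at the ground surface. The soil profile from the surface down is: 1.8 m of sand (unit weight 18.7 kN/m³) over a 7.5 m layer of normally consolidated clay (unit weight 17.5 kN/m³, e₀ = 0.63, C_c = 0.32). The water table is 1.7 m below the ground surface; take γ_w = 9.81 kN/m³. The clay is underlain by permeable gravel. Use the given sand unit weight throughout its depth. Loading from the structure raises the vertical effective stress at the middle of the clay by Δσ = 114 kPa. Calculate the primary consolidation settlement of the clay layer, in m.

Mid-depth of clay below the ground surface: z = 1.8 + 7.5/2 = 5.55 m.
Total vertical stress at mid-clay: σ_v = 18.7×1.8 + 17.5×3.75 = 99.285 kPa.
Pore pressure: u = 9.81×(5.55 − 1.7) = 37.769 kPa.
Initial effective stress: σ'_0 = σ_v − u = 99.285 − 37.769 = 61.516 kPa.
Final effective stress: σ'_f = σ'_0 + Δσ = 61.516 + 114 = 175.52 kPa.
Normally consolidated clay, so the full stress increment lies on the virgin compression line:
S_c = C_c·H/(1+e₀)·log₁₀(σ'_f/σ'_0) = 0.32×7.5/(1+0.63)×log₁₀(175.52/61.516)
    = 1.4724 × 0.45534 = 0.6704 m

S_c ≈ 0.67 m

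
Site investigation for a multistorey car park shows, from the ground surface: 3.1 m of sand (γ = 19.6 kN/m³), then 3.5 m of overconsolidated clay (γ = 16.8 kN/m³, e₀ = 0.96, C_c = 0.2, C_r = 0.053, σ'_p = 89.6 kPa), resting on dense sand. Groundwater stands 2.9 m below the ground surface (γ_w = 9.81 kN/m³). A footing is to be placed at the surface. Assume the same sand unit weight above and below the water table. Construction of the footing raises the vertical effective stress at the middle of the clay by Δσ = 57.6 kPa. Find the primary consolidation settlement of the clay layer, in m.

Mid-depth of clay below the ground surface: z = 3.1 + 3.5/2 = 4.85 m.
Total vertical stress at mid-clay: σ_v = 19.6×3.1 + 16.8×1.75 = 90.16 kPa.
Pore pressure: u = 9.81×(4.85 − 2.9) = 19.13 kPa.
Initial effective stress: σ'_0 = σ_v − u = 90.16 − 19.13 = 71.03 kPa.
Final effective stress: σ'_f = 71.03 + 57.6 = 128.63 kPa.
σ'_f = 128.63 > σ'_p = 89.6 kPa, so the stress path crosses the preconsolidation pressure — recompression up to σ'_p, then virgin compression beyond:
S_c = H/(1+e₀)·[C_r·log₁₀(σ'_p/σ'_0) + C_c·log₁₀(σ'_f/σ'_p)]
    = 3.5/1.96 × [0.053×log₁₀(89.6/71.03) + 0.2×log₁₀(128.63/89.6)]
    = 1.7857 × [0.0053459 + 0.031407] = 0.06563 m

S_c ≈ 0.0656 m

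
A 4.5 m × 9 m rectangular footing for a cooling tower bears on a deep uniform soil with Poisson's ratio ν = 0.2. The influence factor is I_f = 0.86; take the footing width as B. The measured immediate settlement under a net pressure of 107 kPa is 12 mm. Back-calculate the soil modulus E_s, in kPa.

E_s ≈ 33100 kPa

S_e = q·B·(1−ν²)/E_s · I_f  ⇒  E_s = q·B·(1−ν²)·I_f / S_e.
E_s = 107 × 4.5 × 0.96 × 0.86 / 0.012 = 33130 kPa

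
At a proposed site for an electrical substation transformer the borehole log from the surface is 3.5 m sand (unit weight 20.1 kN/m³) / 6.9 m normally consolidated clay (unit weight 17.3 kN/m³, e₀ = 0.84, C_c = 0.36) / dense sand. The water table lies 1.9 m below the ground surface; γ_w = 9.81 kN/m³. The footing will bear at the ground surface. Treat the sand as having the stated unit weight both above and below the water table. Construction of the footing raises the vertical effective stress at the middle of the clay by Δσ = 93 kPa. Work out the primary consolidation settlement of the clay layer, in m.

S_c ≈ 0.45 m

Mid-depth of clay below the ground surface: z = 3.5 + 6.9/2 = 6.95 m.
Total vertical stress at mid-clay: σ_v = 20.1×3.5 + 17.3×3.45 = 130.04 kPa.
Pore pressure: u = 9.81×(6.95 − 1.9) = 49.541 kPa.
Initial effective stress: σ'_0 = σ_v − u = 130.04 − 49.541 = 80.499 kPa.
Final effective stress: σ'_f = σ'_0 + Δσ = 80.499 + 93 = 173.5 kPa.
Normally consolidated clay, so the full stress increment lies on the virgin compression line:
S_c = C_c·H/(1+e₀)·log₁₀(σ'_f/σ'_0) = 0.36×6.9/(1+0.84)×log₁₀(173.5/80.499)
    = 1.35 × 0.33351 = 0.4502 m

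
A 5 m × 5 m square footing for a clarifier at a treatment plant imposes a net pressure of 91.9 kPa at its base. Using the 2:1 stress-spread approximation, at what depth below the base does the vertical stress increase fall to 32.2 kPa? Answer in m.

z ≈ 3.45 m

2:1 spreading — at depth z the loaded area has grown by z in each plan dimension:
qB²/(B+z)² = Δσ_z ⇒ z = B(√(q/Δσ_z) − 1) = 5×(√(91.9/32.2) − 1) = 3.447 m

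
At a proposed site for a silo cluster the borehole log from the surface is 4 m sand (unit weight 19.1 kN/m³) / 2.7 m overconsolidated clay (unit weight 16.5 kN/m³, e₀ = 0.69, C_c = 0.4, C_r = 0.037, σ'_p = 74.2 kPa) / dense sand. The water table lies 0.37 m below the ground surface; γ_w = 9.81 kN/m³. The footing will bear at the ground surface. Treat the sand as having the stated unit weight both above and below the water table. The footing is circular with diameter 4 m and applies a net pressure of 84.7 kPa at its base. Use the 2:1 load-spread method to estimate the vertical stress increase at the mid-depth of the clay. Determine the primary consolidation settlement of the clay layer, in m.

S_c ≈ 0.00695 m

Mid-depth of clay below the ground surface: z = 4 + 2.7/2 = 5.35 m.
Total vertical stress at mid-clay: σ_v = 19.1×4 + 16.5×1.35 = 98.675 kPa.
Pore pressure: u = 9.81×(5.35 − 0.37) = 48.854 kPa.
Initial effective stress: σ'_0 = σ_v − u = 98.675 − 48.854 = 49.821 kPa.
Stress increase at mid-clay by the 2:1 spreading method:
Δσ ≈ qD²/(D+z)² = 84.7×4²/(4+5.35)² = 15.502 kPa
Final effective stress: σ'_f = 49.821 + 15.502 = 65.323 kPa.
σ'_f = 65.323 ≤ σ'_p = 74.2 kPa, so the clay remains overconsolidated and only the recompression index applies:
S_c = C_r·H/(1+e₀)·log₁₀(σ'_f/σ'_0) = 0.037×2.7/1.69×log₁₀(65.323/49.821)
    = 0.059111 × 0.11765 = 0.006954 m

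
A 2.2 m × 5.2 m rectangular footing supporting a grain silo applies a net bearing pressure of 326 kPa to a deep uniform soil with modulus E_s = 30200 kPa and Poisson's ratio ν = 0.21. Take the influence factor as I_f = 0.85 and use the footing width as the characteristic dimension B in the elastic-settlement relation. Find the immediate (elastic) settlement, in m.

S_e ≈ 0.0193 m

Immediate (elastic) settlement: S_e = q·B·(1−ν²)/E_s · I_f.
S_e = 326 × 2.2 × (1 − 0.21²) / 30200 × 0.85
    = 326 × 2.2 × 0.9559 / 30200 × 0.85
    = 0.0193 m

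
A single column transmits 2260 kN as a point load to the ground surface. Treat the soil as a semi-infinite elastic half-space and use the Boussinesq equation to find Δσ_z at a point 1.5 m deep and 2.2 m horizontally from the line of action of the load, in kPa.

Δσ_z ≈ 27.2 kPa

Boussinesq vertical stress below a point load on an elastic half-space:
Δσ_z = 3P/(2πz²) · [1 + (r/z)²]^(−5/2)
r/z = 2.2/1.5 = 1.4667; [1+(r/z)²]^(−5/2) = 0.056734.
Δσ_z = 3×2260/(2π×1.5²) × 0.056734 = 479.59 × 0.056734 = 27.21 kPa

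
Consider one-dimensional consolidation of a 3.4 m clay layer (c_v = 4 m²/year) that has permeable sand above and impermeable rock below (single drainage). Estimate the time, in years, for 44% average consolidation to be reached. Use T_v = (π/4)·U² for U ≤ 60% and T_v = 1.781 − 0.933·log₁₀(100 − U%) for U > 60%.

t ≈ 0.439 years

Drainage path length: H_d = H = 3.4 m (single drainage).
U ≤ 60%: T_v = (π/4)·U² = (π/4)×0.44² = 0.15205.
t = T_v·H_d²/c_v = 0.15205×3.4²/4 = 0.4394 years.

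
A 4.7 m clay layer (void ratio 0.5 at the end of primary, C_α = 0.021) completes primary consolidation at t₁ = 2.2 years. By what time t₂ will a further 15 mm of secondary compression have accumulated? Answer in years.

t₂ ≈ 3.72 years

S_s = C_α·H/(1+e_p)·log₁₀(t₂/t₁) ⇒ log₁₀(t₂/t₁) = S_s·(1+e_p)/(C_α·H).
log₁₀(t₂/t₁) = 0.015 × (1+0.5) / (0.021×4.7) = 0.228
t₂ = t₁ × 10^0.228 = 2.2 × 1.69 = 3.719 years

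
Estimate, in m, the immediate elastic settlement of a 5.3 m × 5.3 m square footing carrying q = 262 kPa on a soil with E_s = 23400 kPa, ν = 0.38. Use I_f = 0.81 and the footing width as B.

S_e ≈ 0.0411 m

Immediate (elastic) settlement: S_e = q·B·(1−ν²)/E_s · I_f.
S_e = 262 × 5.3 × (1 − 0.38²) / 23400 × 0.81
    = 262 × 5.3 × 0.8556 / 23400 × 0.81
    = 0.04113 m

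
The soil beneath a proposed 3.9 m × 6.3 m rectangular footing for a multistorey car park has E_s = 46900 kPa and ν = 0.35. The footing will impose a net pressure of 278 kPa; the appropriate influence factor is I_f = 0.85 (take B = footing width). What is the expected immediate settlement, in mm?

S_e ≈ 17.2 mm

Immediate (elastic) settlement: S_e = q·B·(1−ν²)/E_s · I_f.
S_e = 278 × 3.9 × (1 − 0.35²) / 46900 × 0.85
    = 278 × 3.9 × 0.8775 / 46900 × 0.85
    = 0.01724 m = 17.24 mm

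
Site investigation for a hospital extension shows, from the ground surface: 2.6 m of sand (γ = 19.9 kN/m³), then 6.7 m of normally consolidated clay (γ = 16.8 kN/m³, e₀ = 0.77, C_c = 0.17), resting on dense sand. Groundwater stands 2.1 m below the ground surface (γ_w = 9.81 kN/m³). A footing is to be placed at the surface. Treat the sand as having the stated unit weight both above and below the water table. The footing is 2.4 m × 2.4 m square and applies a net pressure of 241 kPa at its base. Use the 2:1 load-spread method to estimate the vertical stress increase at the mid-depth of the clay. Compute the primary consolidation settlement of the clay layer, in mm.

Mid-depth of clay below the ground surface: z = 2.6 + 6.7/2 = 5.95 m.
Total vertical stress at mid-clay: σ_v = 19.9×2.6 + 16.8×3.35 = 108.02 kPa.
Pore pressure: u = 9.81×(5.95 − 2.1) = 37.769 kPa.
Initial effective stress: σ'_0 = σ_v − u = 108.02 − 37.769 = 70.251 kPa.
Stress increase at mid-clay by the 2:1 spreading method:
Δσ = qBL/((B+z)(L+z)) = 241×2.4×2.4/((2.4+5.95)(2.4+5.95)) = 19.91 kPa
Final effective stress: σ'_f = σ'_0 + Δσ = 70.251 + 19.91 = 90.161 kPa.
Normally consolidated clay, so the full stress increment lies on the virgin compression line:
S_c = C_c·H/(1+e₀)·log₁₀(σ'_f/σ'_0) = 0.17×6.7/(1+0.77)×log₁₀(90.161/70.251)
    = 0.6435 × 0.10837 = 0.06974 m

S_c ≈ 69.7 mm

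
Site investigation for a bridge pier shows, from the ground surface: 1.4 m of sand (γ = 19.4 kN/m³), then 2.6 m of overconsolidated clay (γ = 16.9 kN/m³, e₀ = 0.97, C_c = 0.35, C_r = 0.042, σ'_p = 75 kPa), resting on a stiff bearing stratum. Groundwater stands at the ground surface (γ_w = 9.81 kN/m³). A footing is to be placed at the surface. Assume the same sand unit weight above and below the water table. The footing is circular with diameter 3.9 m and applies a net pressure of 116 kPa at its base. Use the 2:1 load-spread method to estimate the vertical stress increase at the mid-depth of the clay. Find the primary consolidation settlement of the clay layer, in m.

S_c ≈ 0.0247 m

Mid-depth of clay below the ground surface: z = 1.4 + 2.6/2 = 2.7 m.
Total vertical stress at mid-clay: σ_v = 19.4×1.4 + 16.9×1.3 = 49.13 kPa.
Pore pressure: u = 9.81×(2.7 − 0) = 26.487 kPa.
Initial effective stress: σ'_0 = σ_v − u = 49.13 − 26.487 = 22.643 kPa.
Stress increase at mid-clay by the 2:1 spreading method:
Δσ ≈ qD²/(D+z)² = 116×3.9²/(3.9+2.7)² = 40.504 kPa
Final effective stress: σ'_f = 22.643 + 40.504 = 63.147 kPa.
σ'_f = 63.147 ≤ σ'_p = 75 kPa, so the clay remains overconsolidated and only the recompression index applies:
S_c = C_r·H/(1+e₀)·log₁₀(σ'_f/σ'_0) = 0.042×2.6/1.97×log₁₀(63.147/22.643)
    = 0.055432 × 0.44542 = 0.02469 m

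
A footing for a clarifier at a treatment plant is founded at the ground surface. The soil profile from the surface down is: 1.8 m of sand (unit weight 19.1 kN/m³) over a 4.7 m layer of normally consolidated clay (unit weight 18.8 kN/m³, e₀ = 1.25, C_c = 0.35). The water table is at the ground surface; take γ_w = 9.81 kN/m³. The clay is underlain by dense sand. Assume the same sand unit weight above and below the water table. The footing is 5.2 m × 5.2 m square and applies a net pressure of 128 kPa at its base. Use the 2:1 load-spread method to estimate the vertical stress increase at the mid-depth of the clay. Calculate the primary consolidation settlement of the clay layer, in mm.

Mid-depth of clay below the ground surface: z = 1.8 + 4.7/2 = 4.15 m.
Total vertical stress at mid-clay: σ_v = 19.1×1.8 + 18.8×2.35 = 78.56 kPa.
Pore pressure: u = 9.81×(4.15 − 0) = 40.712 kPa.
Initial effective stress: σ'_0 = σ_v − u = 78.56 − 40.712 = 37.848 kPa.
Stress increase at mid-clay by the 2:1 spreading method:
Δσ = qBL/((B+z)(L+z)) = 128×5.2×5.2/((5.2+4.15)(5.2+4.15)) = 39.591 kPa
Final effective stress: σ'_f = σ'_0 + Δσ = 37.848 + 39.591 = 77.439 kPa.
Normally consolidated clay, so the full stress increment lies on the virgin compression line:
S_c = C_c·H/(1+e₀)·log₁₀(σ'_f/σ'_0) = 0.35×4.7/(1+1.25)×log₁₀(77.439/37.848)
    = 0.73111 × 0.31092 = 0.2273 m

S_c ≈ 227 mm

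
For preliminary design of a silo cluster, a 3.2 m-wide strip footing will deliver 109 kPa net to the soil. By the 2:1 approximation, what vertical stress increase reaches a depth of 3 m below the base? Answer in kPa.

By the 2:1 method the load spreads at 1 horizontal : 2 vertical, so at depth z the loaded area has grown by z in each plan dimension:
Δσ = qB/(B+z) = 109×3.2/(3.2+3) = 56.258 kPa

Δσ_z ≈ 56.3 kPa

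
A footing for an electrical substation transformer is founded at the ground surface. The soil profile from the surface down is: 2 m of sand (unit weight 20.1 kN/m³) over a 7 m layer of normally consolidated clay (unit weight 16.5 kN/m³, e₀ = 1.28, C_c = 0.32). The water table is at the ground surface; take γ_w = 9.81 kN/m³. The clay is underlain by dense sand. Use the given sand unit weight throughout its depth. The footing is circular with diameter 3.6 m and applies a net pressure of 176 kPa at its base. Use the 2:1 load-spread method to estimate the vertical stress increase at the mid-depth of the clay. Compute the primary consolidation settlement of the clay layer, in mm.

Mid-depth of clay below the ground surface: z = 2 + 7/2 = 5.5 m.
Total vertical stress at mid-clay: σ_v = 20.1×2 + 16.5×3.5 = 97.95 kPa.
Pore pressure: u = 9.81×(5.5 − 0) = 53.955 kPa.
Initial effective stress: σ'_0 = σ_v − u = 97.95 − 53.955 = 43.995 kPa.
Stress increase at mid-clay by the 2:1 spreading method:
Δσ ≈ qD²/(D+z)² = 176×3.6²/(3.6+5.5)² = 27.544 kPa
Final effective stress: σ'_f = σ'_0 + Δσ = 43.995 + 27.544 = 71.539 kPa.
Normally consolidated clay, so the full stress increment lies on the virgin compression line:
S_c = C_c·H/(1+e₀)·log₁₀(σ'_f/σ'_0) = 0.32×7/(1+1.28)×log₁₀(71.539/43.995)
    = 0.98246 × 0.21114 = 0.2074 m

S_c ≈ 207 mm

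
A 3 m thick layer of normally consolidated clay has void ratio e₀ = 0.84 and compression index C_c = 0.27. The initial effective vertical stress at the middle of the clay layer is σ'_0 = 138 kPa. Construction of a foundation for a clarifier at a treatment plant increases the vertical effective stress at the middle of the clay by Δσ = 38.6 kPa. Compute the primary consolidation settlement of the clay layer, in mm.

Final effective stress: σ'_f = σ'_0 + Δσ = 138 + 38.6 = 176.6 kPa.
Normally consolidated clay, so the full stress increment lies on the virgin compression line:
S_c = C_c·H/(1+e₀)·log₁₀(σ'_f/σ'_0) = 0.27×3/(1+0.84)×log₁₀(176.6/138)
    = 0.44022 × 0.10711 = 0.04715 m

S_c ≈ 47.2 mm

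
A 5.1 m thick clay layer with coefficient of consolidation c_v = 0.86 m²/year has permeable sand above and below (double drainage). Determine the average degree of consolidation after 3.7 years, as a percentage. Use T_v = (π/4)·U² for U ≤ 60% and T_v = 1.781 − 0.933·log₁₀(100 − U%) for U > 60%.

Drainage path length: H_d = H/2 = 2.55 m (double drainage).
T_v = c_v·t/H_d² = 0.86×3.7/2.55² = 0.48935.
T_v = 0.48935 corresponds to the U > 60% branch:
U = 1 − 10^((1.781 − T_v)/0.933)/100 = 0.7577

U ≈ 75.8 %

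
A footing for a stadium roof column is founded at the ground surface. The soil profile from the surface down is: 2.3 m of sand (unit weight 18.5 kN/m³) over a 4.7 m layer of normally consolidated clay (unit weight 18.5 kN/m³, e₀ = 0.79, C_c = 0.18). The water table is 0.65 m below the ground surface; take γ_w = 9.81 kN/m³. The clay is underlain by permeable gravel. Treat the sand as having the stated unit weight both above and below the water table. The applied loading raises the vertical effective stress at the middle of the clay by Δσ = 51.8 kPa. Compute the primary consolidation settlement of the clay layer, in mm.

Mid-depth of clay below the ground surface: z = 2.3 + 4.7/2 = 4.65 m.
Total vertical stress at mid-clay: σ_v = 18.5×2.3 + 18.5×2.35 = 86.025 kPa.
Pore pressure: u = 9.81×(4.65 − 0.65) = 39.24 kPa.
Initial effective stress: σ'_0 = σ_v − u = 86.025 − 39.24 = 46.785 kPa.
Final effective stress: σ'_f = σ'_0 + Δσ = 46.785 + 51.8 = 98.585 kPa.
Normally consolidated clay, so the full stress increment lies on the virgin compression line:
S_c = C_c·H/(1+e₀)·log₁₀(σ'_f/σ'_0) = 0.18×4.7/(1+0.79)×log₁₀(98.585/46.785)
    = 0.47263 × 0.3237 = 0.153 m

S_c ≈ 153 mm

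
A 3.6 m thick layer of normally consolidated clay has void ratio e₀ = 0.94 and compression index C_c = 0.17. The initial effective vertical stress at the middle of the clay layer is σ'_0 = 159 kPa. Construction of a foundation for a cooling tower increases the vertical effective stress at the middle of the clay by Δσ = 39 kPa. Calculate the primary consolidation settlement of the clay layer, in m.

Final effective stress: σ'_f = σ'_0 + Δσ = 159 + 39 = 198 kPa.
Normally consolidated clay, so the full stress increment lies on the virgin compression line:
S_c = C_c·H/(1+e₀)·log₁₀(σ'_f/σ'_0) = 0.17×3.6/(1+0.94)×log₁₀(198/159)
    = 0.31546 × 0.095268 = 0.03005 m

S_c ≈ 0.0301 m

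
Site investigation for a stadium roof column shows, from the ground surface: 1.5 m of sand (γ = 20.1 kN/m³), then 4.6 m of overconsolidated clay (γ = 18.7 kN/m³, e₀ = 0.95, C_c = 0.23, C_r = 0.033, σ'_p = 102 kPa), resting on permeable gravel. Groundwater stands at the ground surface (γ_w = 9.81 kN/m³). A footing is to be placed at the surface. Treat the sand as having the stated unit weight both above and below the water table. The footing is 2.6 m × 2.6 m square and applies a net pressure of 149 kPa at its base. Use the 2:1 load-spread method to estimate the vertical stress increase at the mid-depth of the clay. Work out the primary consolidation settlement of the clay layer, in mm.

S_c ≈ 17.6 mm

Mid-depth of clay below the ground surface: z = 1.5 + 4.6/2 = 3.8 m.
Total vertical stress at mid-clay: σ_v = 20.1×1.5 + 18.7×2.3 = 73.16 kPa.
Pore pressure: u = 9.81×(3.8 − 0) = 37.278 kPa.
Initial effective stress: σ'_0 = σ_v − u = 73.16 − 37.278 = 35.882 kPa.
Stress increase at mid-clay by the 2:1 spreading method:
Δσ = qBL/((B+z)(L+z)) = 149×2.6×2.6/((2.6+3.8)(2.6+3.8)) = 24.591 kPa
Final effective stress: σ'_f = 35.882 + 24.591 = 60.473 kPa.
σ'_f = 60.473 ≤ σ'_p = 102 kPa, so the clay remains overconsolidated and only the recompression index applies:
S_c = C_r·H/(1+e₀)·log₁₀(σ'_f/σ'_0) = 0.033×4.6/1.95×log₁₀(60.473/35.882)
    = 0.077847 × 0.22668 = 0.01765 m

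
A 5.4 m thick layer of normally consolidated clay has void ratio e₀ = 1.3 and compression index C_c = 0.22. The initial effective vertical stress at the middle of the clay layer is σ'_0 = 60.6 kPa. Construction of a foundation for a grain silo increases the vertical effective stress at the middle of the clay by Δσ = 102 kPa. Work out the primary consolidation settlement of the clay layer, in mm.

S_c ≈ 221 mm

Final effective stress: σ'_f = σ'_0 + Δσ = 60.6 + 102 = 162.6 kPa.
Normally consolidated clay, so the full stress increment lies on the virgin compression line:
S_c = C_c·H/(1+e₀)·log₁₀(σ'_f/σ'_0) = 0.22×5.4/(1+1.3)×log₁₀(162.6/60.6)
    = 0.51652 × 0.42865 = 0.2214 m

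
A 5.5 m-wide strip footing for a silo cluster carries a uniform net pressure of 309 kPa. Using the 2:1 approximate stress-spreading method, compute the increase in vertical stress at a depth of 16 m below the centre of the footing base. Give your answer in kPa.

Δσ_z ≈ 79 kPa

By the 2:1 method the load spreads at 1 horizontal : 2 vertical, so at depth z the loaded area has grown by z in each plan dimension:
Δσ = qB/(B+z) = 309×5.5/(5.5+16) = 79.047 kPa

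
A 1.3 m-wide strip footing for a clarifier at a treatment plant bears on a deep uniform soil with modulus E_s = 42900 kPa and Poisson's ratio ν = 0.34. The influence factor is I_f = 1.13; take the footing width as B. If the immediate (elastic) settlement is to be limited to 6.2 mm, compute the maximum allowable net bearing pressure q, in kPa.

S_e = q·B·(1−ν²)/E_s · I_f  ⇒  q = S_e·E_s / (B·(1−ν²)·I_f).
q = 0.0062 × 42900 / (1.3 × 0.8844 × 1.13) = 204.7 kPa

q ≈ 205 kPa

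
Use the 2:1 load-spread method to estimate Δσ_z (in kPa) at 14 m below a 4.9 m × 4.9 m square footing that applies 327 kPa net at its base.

Δσ_z ≈ 22 kPa

By the 2:1 method the load spreads at 1 horizontal : 2 vertical, so at depth z the loaded area has grown by z in each plan dimension:
Δσ = qBL/((B+z)(L+z)) = 327×4.9×4.9/((4.9+14)(4.9+14)) = 21.979 kPa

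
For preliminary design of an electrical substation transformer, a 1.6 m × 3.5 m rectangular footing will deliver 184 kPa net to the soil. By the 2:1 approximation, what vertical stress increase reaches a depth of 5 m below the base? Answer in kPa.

Δσ_z ≈ 18.4 kPa

By the 2:1 method the load spreads at 1 horizontal : 2 vertical, so at depth z the loaded area has grown by z in each plan dimension:
Δσ = qBL/((B+z)(L+z)) = 184×1.6×3.5/((1.6+5)(3.5+5)) = 18.367 kPa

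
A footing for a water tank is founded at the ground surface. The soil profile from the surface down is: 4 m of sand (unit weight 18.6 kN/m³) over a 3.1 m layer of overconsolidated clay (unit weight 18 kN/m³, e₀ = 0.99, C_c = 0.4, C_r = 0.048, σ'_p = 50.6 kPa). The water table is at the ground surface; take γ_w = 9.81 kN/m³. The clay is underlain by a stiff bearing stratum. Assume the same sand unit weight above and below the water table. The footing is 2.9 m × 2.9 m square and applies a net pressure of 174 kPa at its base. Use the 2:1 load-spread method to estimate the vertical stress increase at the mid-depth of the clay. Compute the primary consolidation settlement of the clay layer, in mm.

S_c ≈ 83.2 mm

Mid-depth of clay below the ground surface: z = 4 + 3.1/2 = 5.55 m.
Total vertical stress at mid-clay: σ_v = 18.6×4 + 18×1.55 = 102.3 kPa.
Pore pressure: u = 9.81×(5.55 − 0) = 54.446 kPa.
Initial effective stress: σ'_0 = σ_v − u = 102.3 − 54.446 = 47.854 kPa.
Stress increase at mid-clay by the 2:1 spreading method:
Δσ = qBL/((B+z)(L+z)) = 174×2.9×2.9/((2.9+5.55)(2.9+5.55)) = 20.494 kPa
Final effective stress: σ'_f = 47.854 + 20.494 = 68.348 kPa.
σ'_f = 68.348 > σ'_p = 50.6 kPa, so the stress path crosses the preconsolidation pressure — recompression up to σ'_p, then virgin compression beyond:
S_c = H/(1+e₀)·[C_r·log₁₀(σ'_p/σ'_0) + C_c·log₁₀(σ'_f/σ'_p)]
    = 3.1/1.99 × [0.048×log₁₀(50.6/47.854) + 0.4×log₁₀(68.348/50.6)]
    = 1.5578 × [0.0011631 + 0.05223] = 0.08318 m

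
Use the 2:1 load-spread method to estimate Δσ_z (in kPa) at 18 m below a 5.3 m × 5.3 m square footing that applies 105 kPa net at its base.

By the 2:1 method the load spreads at 1 horizontal : 2 vertical, so at depth z the loaded area has grown by z in each plan dimension:
Δσ = qBL/((B+z)(L+z)) = 105×5.3×5.3/((5.3+18)(5.3+18)) = 5.4329 kPa

Δσ_z ≈ 5.43 kPa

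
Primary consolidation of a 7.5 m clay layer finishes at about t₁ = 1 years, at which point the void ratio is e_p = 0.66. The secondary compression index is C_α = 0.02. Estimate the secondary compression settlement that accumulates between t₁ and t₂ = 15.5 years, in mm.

Secondary compression: S_s = C_α·H/(1+e_p)·log₁₀(t₂/t₁)
S_s = 0.02×7.5/(1+0.66)×log₁₀(15.5/1)
    = 0.09036 × 1.19 = 0.1076 m

S_s ≈ 108 mm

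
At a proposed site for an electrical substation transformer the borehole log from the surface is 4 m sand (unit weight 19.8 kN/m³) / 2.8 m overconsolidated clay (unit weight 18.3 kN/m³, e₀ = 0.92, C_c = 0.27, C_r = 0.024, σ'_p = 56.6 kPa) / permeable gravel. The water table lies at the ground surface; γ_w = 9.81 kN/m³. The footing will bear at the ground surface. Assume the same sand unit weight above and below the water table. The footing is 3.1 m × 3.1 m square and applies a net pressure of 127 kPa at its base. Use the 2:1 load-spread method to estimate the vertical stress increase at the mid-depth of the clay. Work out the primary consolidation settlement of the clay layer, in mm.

Mid-depth of clay below the ground surface: z = 4 + 2.8/2 = 5.4 m.
Total vertical stress at mid-clay: σ_v = 19.8×4 + 18.3×1.4 = 104.82 kPa.
Pore pressure: u = 9.81×(5.4 − 0) = 52.974 kPa.
Initial effective stress: σ'_0 = σ_v − u = 104.82 − 52.974 = 51.846 kPa.
Stress increase at mid-clay by the 2:1 spreading method:
Δσ = qBL/((B+z)(L+z)) = 127×3.1×3.1/((3.1+5.4)(3.1+5.4)) = 16.892 kPa
Final effective stress: σ'_f = 51.846 + 16.892 = 68.738 kPa.
σ'_f = 68.738 > σ'_p = 56.6 kPa, so the stress path crosses the preconsolidation pressure — recompression up to σ'_p, then virgin compression beyond:
S_c = H/(1+e₀)·[C_r·log₁₀(σ'_p/σ'_0) + C_c·log₁₀(σ'_f/σ'_p)]
    = 2.8/1.92 × [0.024×log₁₀(56.6/51.846) + 0.27×log₁₀(68.738/56.6)]
    = 1.4583 × [0.00091443 + 0.022783] = 0.03456 m

S_c ≈ 34.6 mm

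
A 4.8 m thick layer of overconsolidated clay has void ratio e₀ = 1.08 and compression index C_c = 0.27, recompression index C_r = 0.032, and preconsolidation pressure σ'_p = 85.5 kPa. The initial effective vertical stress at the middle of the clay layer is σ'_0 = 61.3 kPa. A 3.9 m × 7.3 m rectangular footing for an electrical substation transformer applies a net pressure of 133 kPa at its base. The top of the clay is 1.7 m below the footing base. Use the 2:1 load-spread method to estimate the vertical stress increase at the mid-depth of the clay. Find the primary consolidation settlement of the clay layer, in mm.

Mid-depth of clay below the footing base: z = 1.7 + 4.8/2 = 4.1 m.
Stress increase at mid-clay by the 2:1 spreading method:
Δσ = qBL/((B+z)(L+z)) = 133×3.9×7.3/((3.9+4.1)(7.3+4.1)) = 41.519 kPa
Final effective stress: σ'_f = 61.3 + 41.519 = 102.82 kPa.
σ'_f = 102.82 > σ'_p = 85.5 kPa, so the stress path crosses the preconsolidation pressure — recompression up to σ'_p, then virgin compression beyond:
S_c = H/(1+e₀)·[C_r·log₁₀(σ'_p/σ'_0) + C_c·log₁₀(σ'_f/σ'_p)]
    = 4.8/2.08 × [0.032×log₁₀(85.5/61.3) + 0.27×log₁₀(102.82/85.5)]
    = 2.3077 × [0.0046242 + 0.02163] = 0.06059 m

S_c ≈ 60.6 mm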